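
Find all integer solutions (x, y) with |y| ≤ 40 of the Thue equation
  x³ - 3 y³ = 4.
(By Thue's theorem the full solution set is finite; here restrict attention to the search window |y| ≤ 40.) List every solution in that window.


The equation is x³ - 3y³ = 4. For fixed y, x³ = 3·y³ + 4, so a solution requires the RHS to be a perfect cube.
Strategy: iterate y from -40 to 40, compute RHS = 3·y³ + 4, and check whether it is a (positive or negative) perfect cube.
Check small values of y:
  y = 0: RHS = 4 is not a perfect cube.
  y = 1: RHS = 7 is not a perfect cube.
  y = -1: RHS = 1 = (1)³ ⇒ x = 1 works.
  y = 2: RHS = 28 is not a perfect cube.
  y = -2: RHS = -20 is not a perfect cube.
  y = 3: RHS = 85 is not a perfect cube.
  y = -3: RHS = -77 is not a perfect cube.
Continuing the search up to |y| = 40 finds no further solutions beyond those listed.
Collected solutions: (1, -1).

Solutions (with |y| ≤ 40): (1, -1).


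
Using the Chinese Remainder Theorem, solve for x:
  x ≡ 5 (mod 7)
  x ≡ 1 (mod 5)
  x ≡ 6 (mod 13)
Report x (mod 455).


Moduli 7, 5, 13 are pairwise coprime; by CRT there is a unique solution modulo M = 7 · 5 · 13 = 455.
Solve pairwise, accumulating the modulus:
  Start with x ≡ 5 (mod 7).
  Combine with x ≡ 1 (mod 5): since gcd(7, 5) = 1, we get a unique residue mod 35.
    Write x = 5 + 7·t and substitute into x ≡ 1 (mod 5): 7·t ≡ 1 − 5 = -4 (mod 5).
    Reduce coefficients mod 5: 2·t ≡ 1 (mod 5).
    The inverse of 2 mod 5 is 3 (since 2·3 = 6 = 1·5 + 1), so t ≡ 3·1 = 3 ≡ 3 (mod 5).
    Then x = 5 + 7·3 = 26, valid modulo lcm(7, 5) = 35: x ≡ 26 (mod 35).
  Combine with x ≡ 6 (mod 13): since gcd(35, 13) = 1, we get a unique residue mod 455.
    Write x = 26 + 35·t and substitute into x ≡ 6 (mod 13): 35·t ≡ 6 − 26 = -20 (mod 13).
    Reduce coefficients mod 13: 9·t ≡ 6 (mod 13).
    The inverse of 9 mod 13 is 3 (since 9·3 = 27 = 2·13 + 1), so t ≡ 3·6 = 18 ≡ 5 (mod 13).
    Then x = 26 + 35·5 = 201, valid modulo lcm(35, 13) = 455: x ≡ 201 (mod 455).
Verify: 201 mod 7 = 5 ✓, 201 mod 5 = 1 ✓, 201 mod 13 = 6 ✓.

x ≡ 201 (mod 455).


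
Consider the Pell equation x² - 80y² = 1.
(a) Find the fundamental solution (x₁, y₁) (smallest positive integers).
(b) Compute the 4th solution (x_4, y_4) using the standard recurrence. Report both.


Step 1: Find the fundamental solution (x₁, y₁) of x² - 80y² = 1.
  Expand √80 as a continued fraction. a₀ = ⌊√80⌋ = 8; iterate m_{k+1} = d_k·a_k − m_k, d_{k+1} = (80 − m_{k+1}²)/d_k, a_{k+1} = ⌊(a₀ + m_{k+1})/d_{k+1}⌋ (starting m₀ = 0, d₀ = 1), with convergents p_k = a_k·p_{k-1} + p_{k-2}, q_k = a_k·q_{k-1} + q_{k-2} (p₋₁ = 1, q₋₁ = 0):
  k = 0: a₀ = 8; p₀/q₀ = 8/1; p₀² − 80·q₀² = 64 − 80 = -16.
  k = 1: m = 8, d = 16, a = ⌊(8 + 8)/16⌋ = 1; p/q = (1·8 + 1)/(1·1 + 0) = 9/1; p² − 80·q² = 81 − 80 = 1.
  The first convergent with p² − 80·q² = 1 gives the fundamental solution (x₁, y₁) = (9, 1).
Step 2: Apply the recurrence (x_{n+1}, y_{n+1}) = (x₁x_n + 80y₁y_n, x₁y_n + y₁x_n) repeatedly.
  From (x_1, y_1) = (9, 1): x_2 = 9·9 + 80·1·1 = 161; y_2 = 9·1 + 1·9 = 18.
  From (x_2, y_2) = (161, 18): x_3 = 9·161 + 80·1·18 = 2889; y_3 = 9·18 + 1·161 = 323.
  From (x_3, y_3) = (2889, 323): x_4 = 9·2889 + 80·1·323 = 51841; y_4 = 9·323 + 1·2889 = 5796.
Step 3: Verify x_4² - 80·y_4² = 2687489281 - 2687489280 = 1 (should be 1). ✓

(x_1, y_1) = (9, 1); (x_4, y_4) = (51841, 5796).


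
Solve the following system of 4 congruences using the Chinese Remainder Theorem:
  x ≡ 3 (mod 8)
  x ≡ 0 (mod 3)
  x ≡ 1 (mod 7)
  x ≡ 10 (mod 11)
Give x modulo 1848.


Product of moduli M = 8 · 3 · 7 · 11 = 1848.
Merge one congruence at a time:
  Start: x ≡ 3 (mod 8).
  Combine with x ≡ 0 (mod 3); new modulus lcm = 24.
    Write x = 3 + 8·t and substitute into x ≡ 0 (mod 3): 8·t ≡ 0 − 3 = -3 (mod 3).
    Reduce coefficients mod 3: 2·t ≡ 0 (mod 3).
    The inverse of 2 mod 3 is 2 (since 2·2 = 4 = 1·3 + 1), so t ≡ 2·0 = 0 ≡ 0 (mod 3).
    Then x = 3 + 8·0 = 3, valid modulo lcm(8, 3) = 24: x ≡ 3 (mod 24).
  Combine with x ≡ 1 (mod 7); new modulus lcm = 168.
    Write x = 3 + 24·t and substitute into x ≡ 1 (mod 7): 24·t ≡ 1 − 3 = -2 (mod 7).
    Reduce coefficients mod 7: 3·t ≡ 5 (mod 7).
    The inverse of 3 mod 7 is 5 (since 3·5 = 15 = 2·7 + 1), so t ≡ 5·5 = 25 ≡ 4 (mod 7).
    Then x = 3 + 24·4 = 99, valid modulo lcm(24, 7) = 168: x ≡ 99 (mod 168).
  Combine with x ≡ 10 (mod 11); new modulus lcm = 1848.
    Write x = 99 + 168·t and substitute into x ≡ 10 (mod 11): 168·t ≡ 10 − 99 = -89 (mod 11).
    Reduce coefficients mod 11: 3·t ≡ 10 (mod 11).
    The inverse of 3 mod 11 is 4 (since 3·4 = 12 = 1·11 + 1), so t ≡ 4·10 = 40 ≡ 7 (mod 11).
    Then x = 99 + 168·7 = 1275, valid modulo lcm(168, 11) = 1848: x ≡ 1275 (mod 1848).
Verify against each original: 1275 mod 8 = 3, 1275 mod 3 = 0, 1275 mod 7 = 1, 1275 mod 11 = 10.

x ≡ 1275 (mod 1848).


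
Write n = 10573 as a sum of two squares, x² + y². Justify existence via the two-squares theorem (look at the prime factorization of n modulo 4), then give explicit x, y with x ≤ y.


Step 1: Factor n = 10573 = 97 · 109.
Step 2: Check the mod-4 condition on each prime factor: 97 ≡ 1 (mod 4), exponent 1; 109 ≡ 1 (mod 4), exponent 1.
All primes ≡ 3 (mod 4) appear to even exponent (or don't appear), so by the two-squares theorem n IS expressible as a sum of two squares.
Step 3: Build a representation. Here n = 97 · 109 is a product of primes ≡ 1 (mod 4). Each prime p ≡ 1 (mod 4) is itself a sum of two squares; find a² by testing p − a² for a perfect square:
  97: 97 − 1² = 96, 97 − 2² = 93, 97 − 3² = 88, 97 − 4² = 81 = 9² ⇒ 97 = 4² + 9².
  109: 109 − 1² = 108, 109 − 2² = 105, 109 − 3² = 100 = 10² ⇒ 109 = 3² + 10².
  Combine using the Brahmagupta–Fibonacci identity (a² + b²)(c² + d²) = (ac − bd)² + (ad + bc)² = (ac + bd)² + (ad − bc)²:
  97 · 109 = 10573: from (4² + 9²)(3² + 10²), take (4·3 − 9·10, 4·10 + 9·3) = (12 − 90, 40 + 27) = (-78, 67); dropping signs (only squares matter) gives (78, 67); check 78² + 67² = 6084 + 4489 = 10573 ✓.
Step 4: Order so x ≤ y and verify: 67² + 78² = 4489 + 6084 = 10573 = n. ✓

n = 10573 = 67² + 78² (one valid representation with x ≤ y).


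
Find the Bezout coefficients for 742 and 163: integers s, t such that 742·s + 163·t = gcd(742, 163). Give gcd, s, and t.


Euclidean algorithm on (742, 163) — divide until remainder is 0:
  742 = 4 · 163 + 90
  163 = 1 · 90 + 73
  90 = 1 · 73 + 17
  73 = 4 · 17 + 5
  17 = 3 · 5 + 2
  5 = 2 · 2 + 1
  2 = 2 · 1 + 0
gcd(742, 163) = 1.
Track Bezout coefficients alongside the remainders: start with r₀ = 742 = a·1 + b·0 (s = 1, t = 0) and r₁ = 163 = a·0 + b·1 (s = 0, t = 1); each new remainder r_{k+1} = r_{k-1} − q_k·r_k inherits s_{k+1} = s_{k-1} − q_k·s_k, t_{k+1} = t_{k-1} − q_k·t_k, so r_k = a·s_k + b·t_k at every step:
  q = 4: r = 90, s = 1 − 4·0 = 1, t = 0 − 4·1 = -4  (check: 742·1 + 163·(-4) = 90)
  q = 1: r = 73, s = 0 − 1·1 = -1, t = 1 − 1·(-4) = 5  (check: 742·(-1) + 163·5 = 73)
  q = 1: r = 17, s = 1 − 1·(-1) = 2, t = -4 − 1·5 = -9  (check: 742·2 + 163·(-9) = 17)
  q = 4: r = 5, s = -1 − 4·2 = -9, t = 5 − 4·(-9) = 41  (check: 742·(-9) + 163·41 = 5)
  q = 3: r = 2, s = 2 − 3·(-9) = 29, t = -9 − 3·41 = -132  (check: 742·29 + 163·(-132) = 2)
  q = 2: r = 1, s = -9 − 2·29 = -67, t = 41 − 2·(-132) = 305  (check: 742·(-67) + 163·305 = 1)
The row with r = 1 (the gcd) gives the Bezout coefficients s = -67, t = 305.
Result: 742 · (-67) + 163 · (305) = 1.

gcd(742, 163) = 1; s = -67, t = 305 (check: 742·(-67) + 163·305 = 1).


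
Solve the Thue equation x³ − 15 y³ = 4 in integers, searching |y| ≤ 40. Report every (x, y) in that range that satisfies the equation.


The equation is x³ - 15y³ = 4. For fixed y, x³ = 15·y³ + 4, so a solution requires the RHS to be a perfect cube.
Strategy: iterate y from -40 to 40, compute RHS = 15·y³ + 4, and check whether it is a (positive or negative) perfect cube.
Check small values of y:
  y = 0: RHS = 4 is not a perfect cube.
  y = 1: RHS = 19 is not a perfect cube.
  y = -1: RHS = -11 is not a perfect cube.
  y = 2: RHS = 124 is not a perfect cube.
  y = -2: RHS = -116 is not a perfect cube.
  y = 3: RHS = 409 is not a perfect cube.
  y = -3: RHS = -401 is not a perfect cube.
Continuing the search up to |y| = 40 finds no solutions either.
No (x, y) in the scanned range satisfies the equation.

No integer solutions with |y| ≤ 40.


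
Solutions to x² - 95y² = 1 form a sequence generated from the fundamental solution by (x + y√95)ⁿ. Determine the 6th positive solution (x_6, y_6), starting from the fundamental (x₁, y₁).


Step 1: Find the fundamental solution (x₁, y₁) of x² - 95y² = 1.
  Expand √95 as a continued fraction. a₀ = ⌊√95⌋ = 9; iterate m_{k+1} = d_k·a_k − m_k, d_{k+1} = (95 − m_{k+1}²)/d_k, a_{k+1} = ⌊(a₀ + m_{k+1})/d_{k+1}⌋ (starting m₀ = 0, d₀ = 1), with convergents p_k = a_k·p_{k-1} + p_{k-2}, q_k = a_k·q_{k-1} + q_{k-2} (p₋₁ = 1, q₋₁ = 0):
  k = 0: a₀ = 9; p₀/q₀ = 9/1; p₀² − 95·q₀² = 81 − 95 = -14.
  k = 1: m = 9, d = 14, a = ⌊(9 + 9)/14⌋ = 1; p/q = (1·9 + 1)/(1·1 + 0) = 10/1; p² − 95·q² = 100 − 95 = 5.
  k = 2: m = 5, d = 5, a = ⌊(9 + 5)/5⌋ = 2; p/q = (2·10 + 9)/(2·1 + 1) = 29/3; p² − 95·q² = 841 − 855 = -14.
  k = 3: m = 5, d = 14, a = ⌊(9 + 5)/14⌋ = 1; p/q = (1·29 + 10)/(1·3 + 1) = 39/4; p² − 95·q² = 1521 − 1520 = 1.
  The first convergent with p² − 95·q² = 1 gives the fundamental solution (x₁, y₁) = (39, 4).
Step 2: Apply the recurrence (x_{n+1}, y_{n+1}) = (x₁x_n + 95y₁y_n, x₁y_n + y₁x_n) repeatedly.
  From (x_1, y_1) = (39, 4): x_2 = 39·39 + 95·4·4 = 3041; y_2 = 39·4 + 4·39 = 312.
  From (x_2, y_2) = (3041, 312): x_3 = 39·3041 + 95·4·312 = 237159; y_3 = 39·312 + 4·3041 = 24332.
  From (x_3, y_3) = (237159, 24332): x_4 = 39·237159 + 95·4·24332 = 18495361; y_4 = 39·24332 + 4·237159 = 1897584.
  From (x_4, y_4) = (18495361, 1897584): x_5 = 39·18495361 + 95·4·1897584 = 1442400999; y_5 = 39·1897584 + 4·18495361 = 147987220.
  From (x_5, y_5) = (1442400999, 147987220): x_6 = 39·1442400999 + 95·4·147987220 = 112488782561; y_6 = 39·147987220 + 4·1442400999 = 11541105576.
Step 3: Verify x_6² - 95·y_6² = 12653726202055937718721 - 12653726202055937718720 = 1 (should be 1). ✓

(x_1, y_1) = (39, 4); (x_6, y_6) = (112488782561, 11541105576).


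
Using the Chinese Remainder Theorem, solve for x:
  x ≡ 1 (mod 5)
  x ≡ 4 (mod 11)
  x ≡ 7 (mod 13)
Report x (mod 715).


Moduli 5, 11, 13 are pairwise coprime; by CRT there is a unique solution modulo M = 5 · 11 · 13 = 715.
Solve pairwise, accumulating the modulus:
  Start with x ≡ 1 (mod 5).
  Combine with x ≡ 4 (mod 11): since gcd(5, 11) = 1, we get a unique residue mod 55.
    Write x = 1 + 5·t and substitute into x ≡ 4 (mod 11): 5·t ≡ 4 − 1 = 3 (mod 11).
    The inverse of 5 mod 11 is 9 (since 5·9 = 45 = 4·11 + 1), so t ≡ 9·3 = 27 ≡ 5 (mod 11).
    Then x = 1 + 5·5 = 26, valid modulo lcm(5, 11) = 55: x ≡ 26 (mod 55).
  Combine with x ≡ 7 (mod 13): since gcd(55, 13) = 1, we get a unique residue mod 715.
    Write x = 26 + 55·t and substitute into x ≡ 7 (mod 13): 55·t ≡ 7 − 26 = -19 (mod 13).
    Reduce coefficients mod 13: 3·t ≡ 7 (mod 13).
    The inverse of 3 mod 13 is 9 (since 3·9 = 27 = 2·13 + 1), so t ≡ 9·7 = 63 ≡ 11 (mod 13).
    Then x = 26 + 55·11 = 631, valid modulo lcm(55, 13) = 715: x ≡ 631 (mod 715).
Verify: 631 mod 5 = 1 ✓, 631 mod 11 = 4 ✓, 631 mod 13 = 7 ✓.

x ≡ 631 (mod 715).


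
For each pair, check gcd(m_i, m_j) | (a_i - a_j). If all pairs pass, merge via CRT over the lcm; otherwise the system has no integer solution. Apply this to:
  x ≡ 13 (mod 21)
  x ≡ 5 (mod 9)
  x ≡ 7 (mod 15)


Moduli 21, 9, 15 are not pairwise coprime, so CRT works modulo lcm(m_i) when all pairwise compatibility conditions hold.
Pairwise compatibility: gcd(m_i, m_j) must divide a_i - a_j for every pair.
Merge one congruence at a time:
  Start: x ≡ 13 (mod 21).
  Combine with x ≡ 5 (mod 9): gcd(21, 9) = 3, and 5 - 13 = -8 is NOT divisible by 3.
    ⇒ system is inconsistent (no integer solution).

No solution (the system is inconsistent).


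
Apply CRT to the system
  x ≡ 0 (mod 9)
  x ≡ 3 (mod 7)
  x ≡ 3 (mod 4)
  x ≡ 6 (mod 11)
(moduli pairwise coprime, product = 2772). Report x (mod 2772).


Product of moduli M = 9 · 7 · 4 · 11 = 2772.
Merge one congruence at a time:
  Start: x ≡ 0 (mod 9).
  Combine with x ≡ 3 (mod 7); new modulus lcm = 63.
    Write x = 0 + 9·t and substitute into x ≡ 3 (mod 7): 9·t ≡ 3 − 0 = 3 (mod 7).
    Reduce coefficients mod 7: 2·t ≡ 3 (mod 7).
    The inverse of 2 mod 7 is 4 (since 2·4 = 8 = 1·7 + 1), so t ≡ 4·3 = 12 ≡ 5 (mod 7).
    Then x = 0 + 9·5 = 45, valid modulo lcm(9, 7) = 63: x ≡ 45 (mod 63).
  Combine with x ≡ 3 (mod 4); new modulus lcm = 252.
    Write x = 45 + 63·t and substitute into x ≡ 3 (mod 4): 63·t ≡ 3 − 45 = -42 (mod 4).
    Reduce coefficients mod 4: 3·t ≡ 2 (mod 4).
    The inverse of 3 mod 4 is 3 (since 3·3 = 9 = 2·4 + 1), so t ≡ 3·2 = 6 ≡ 2 (mod 4).
    Then x = 45 + 63·2 = 171, valid modulo lcm(63, 4) = 252: x ≡ 171 (mod 252).
  Combine with x ≡ 6 (mod 11); new modulus lcm = 2772.
    Write x = 171 + 252·t and substitute into x ≡ 6 (mod 11): 252·t ≡ 6 − 171 = -165 (mod 11).
    Reduce coefficients mod 11: 10·t ≡ 0 (mod 11).
    The inverse of 10 mod 11 is 10 (since 10·10 = 100 = 9·11 + 1), so t ≡ 10·0 = 0 ≡ 0 (mod 11).
    Then x = 171 + 252·0 = 171, valid modulo lcm(252, 11) = 2772: x ≡ 171 (mod 2772).
Verify against each original: 171 mod 9 = 0, 171 mod 7 = 3, 171 mod 4 = 3, 171 mod 11 = 6.

x ≡ 171 (mod 2772).


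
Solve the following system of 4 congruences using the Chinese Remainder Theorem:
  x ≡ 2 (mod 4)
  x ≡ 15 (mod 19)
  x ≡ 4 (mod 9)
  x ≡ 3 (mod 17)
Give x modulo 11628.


Product of moduli M = 4 · 19 · 9 · 17 = 11628.
Merge one congruence at a time:
  Start: x ≡ 2 (mod 4).
  Combine with x ≡ 15 (mod 19); new modulus lcm = 76.
    Write x = 2 + 4·t and substitute into x ≡ 15 (mod 19): 4·t ≡ 15 − 2 = 13 (mod 19).
    The inverse of 4 mod 19 is 5 (since 4·5 = 20 = 1·19 + 1), so t ≡ 5·13 = 65 ≡ 8 (mod 19).
    Then x = 2 + 4·8 = 34, valid modulo lcm(4, 19) = 76: x ≡ 34 (mod 76).
  Combine with x ≡ 4 (mod 9); new modulus lcm = 684.
    Write x = 34 + 76·t and substitute into x ≡ 4 (mod 9): 76·t ≡ 4 − 34 = -30 (mod 9).
    Reduce coefficients mod 9: 4·t ≡ 6 (mod 9).
    The inverse of 4 mod 9 is 7 (since 4·7 = 28 = 3·9 + 1), so t ≡ 7·6 = 42 ≡ 6 (mod 9).
    Then x = 34 + 76·6 = 490, valid modulo lcm(76, 9) = 684: x ≡ 490 (mod 684).
  Combine with x ≡ 3 (mod 17); new modulus lcm = 11628.
    Write x = 490 + 684·t and substitute into x ≡ 3 (mod 17): 684·t ≡ 3 − 490 = -487 (mod 17).
    Reduce coefficients mod 17: 4·t ≡ 6 (mod 17).
    The inverse of 4 mod 17 is 13 (since 4·13 = 52 = 3·17 + 1), so t ≡ 13·6 = 78 ≡ 10 (mod 17).
    Then x = 490 + 684·10 = 7330, valid modulo lcm(684, 17) = 11628: x ≡ 7330 (mod 11628).
Verify against each original: 7330 mod 4 = 2, 7330 mod 19 = 15, 7330 mod 9 = 4, 7330 mod 17 = 3.

x ≡ 7330 (mod 11628).


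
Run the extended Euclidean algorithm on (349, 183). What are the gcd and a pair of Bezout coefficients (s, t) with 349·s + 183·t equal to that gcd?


Euclidean algorithm on (349, 183) — divide until remainder is 0:
  349 = 1 · 183 + 166
  183 = 1 · 166 + 17
  166 = 9 · 17 + 13
  17 = 1 · 13 + 4
  13 = 3 · 4 + 1
  4 = 4 · 1 + 0
gcd(349, 183) = 1.
Track Bezout coefficients alongside the remainders: start with r₀ = 349 = a·1 + b·0 (s = 1, t = 0) and r₁ = 183 = a·0 + b·1 (s = 0, t = 1); each new remainder r_{k+1} = r_{k-1} − q_k·r_k inherits s_{k+1} = s_{k-1} − q_k·s_k, t_{k+1} = t_{k-1} − q_k·t_k, so r_k = a·s_k + b·t_k at every step:
  q = 1: r = 166, s = 1 − 1·0 = 1, t = 0 − 1·1 = -1  (check: 349·1 + 183·(-1) = 166)
  q = 1: r = 17, s = 0 − 1·1 = -1, t = 1 − 1·(-1) = 2  (check: 349·(-1) + 183·2 = 17)
  q = 9: r = 13, s = 1 − 9·(-1) = 10, t = -1 − 9·2 = -19  (check: 349·10 + 183·(-19) = 13)
  q = 1: r = 4, s = -1 − 1·10 = -11, t = 2 − 1·(-19) = 21  (check: 349·(-11) + 183·21 = 4)
  q = 3: r = 1, s = 10 − 3·(-11) = 43, t = -19 − 3·21 = -82  (check: 349·43 + 183·(-82) = 1)
The row with r = 1 (the gcd) gives the Bezout coefficients s = 43, t = -82.
Result: 349 · (43) + 183 · (-82) = 1.

gcd(349, 183) = 1; s = 43, t = -82 (check: 349·43 + 183·(-82) = 1).


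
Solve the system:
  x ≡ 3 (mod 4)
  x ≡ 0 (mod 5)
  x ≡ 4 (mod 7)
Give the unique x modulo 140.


Moduli 4, 5, 7 are pairwise coprime; by CRT there is a unique solution modulo M = 4 · 5 · 7 = 140.
Solve pairwise, accumulating the modulus:
  Start with x ≡ 3 (mod 4).
  Combine with x ≡ 0 (mod 5): since gcd(4, 5) = 1, we get a unique residue mod 20.
    Write x = 3 + 4·t and substitute into x ≡ 0 (mod 5): 4·t ≡ 0 − 3 = -3 (mod 5).
    Reduce coefficients mod 5: 4·t ≡ 2 (mod 5).
    The inverse of 4 mod 5 is 4 (since 4·4 = 16 = 3·5 + 1), so t ≡ 4·2 = 8 ≡ 3 (mod 5).
    Then x = 3 + 4·3 = 15, valid modulo lcm(4, 5) = 20: x ≡ 15 (mod 20).
  Combine with x ≡ 4 (mod 7): since gcd(20, 7) = 1, we get a unique residue mod 140.
    Write x = 15 + 20·t and substitute into x ≡ 4 (mod 7): 20·t ≡ 4 − 15 = -11 (mod 7).
    Reduce coefficients mod 7: 6·t ≡ 3 (mod 7).
    The inverse of 6 mod 7 is 6 (since 6·6 = 36 = 5·7 + 1), so t ≡ 6·3 = 18 ≡ 4 (mod 7).
    Then x = 15 + 20·4 = 95, valid modulo lcm(20, 7) = 140: x ≡ 95 (mod 140).
Verify: 95 mod 4 = 3 ✓, 95 mod 5 = 0 ✓, 95 mod 7 = 4 ✓.

x ≡ 95 (mod 140).


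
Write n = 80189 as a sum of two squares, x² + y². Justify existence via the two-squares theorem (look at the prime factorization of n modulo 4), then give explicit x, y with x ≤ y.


Step 1: Factor n = 80189 = 17 · 53 · 89.
Step 2: Check the mod-4 condition on each prime factor: 17 ≡ 1 (mod 4), exponent 1; 53 ≡ 1 (mod 4), exponent 1; 89 ≡ 1 (mod 4), exponent 1.
All primes ≡ 3 (mod 4) appear to even exponent (or don't appear), so by the two-squares theorem n IS expressible as a sum of two squares.
Step 3: Build a representation. Here n = 17 · 53 · 89 is a product of primes ≡ 1 (mod 4). Each prime p ≡ 1 (mod 4) is itself a sum of two squares; find a² by testing p − a² for a perfect square:
  17: 17 − 1² = 16 = 4² ⇒ 17 = 1² + 4².
  53: 53 − 1² = 52, 53 − 2² = 49 = 7² ⇒ 53 = 2² + 7².
  89: 89 − 1² = 88, 89 − 2² = 85, 89 − 3² = 80, 89 − 4² = 73, 89 − 5² = 64 = 8² ⇒ 89 = 5² + 8².
  Combine using the Brahmagupta–Fibonacci identity (a² + b²)(c² + d²) = (ac − bd)² + (ad + bc)² = (ac + bd)² + (ad − bc)²:
  17 · 53 = 901: from (1² + 4²)(2² + 7²), take (1·2 − 4·7, 1·7 + 4·2) = (2 − 28, 7 + 8) = (-26, 15); dropping signs (only squares matter) gives (26, 15); check 26² + 15² = 676 + 225 = 901 ✓.
  901 · 89 = 80189: from (26² + 15²)(5² + 8²), take (26·5 − 15·8, 26·8 + 15·5) = (130 − 120, 208 + 75) = (10, 283); check 10² + 283² = 100 + 80089 = 80189 ✓.
Step 4: Order so x ≤ y and verify: 10² + 283² = 100 + 80089 = 80189 = n. ✓

n = 80189 = 10² + 283² (one valid representation with x ≤ y).


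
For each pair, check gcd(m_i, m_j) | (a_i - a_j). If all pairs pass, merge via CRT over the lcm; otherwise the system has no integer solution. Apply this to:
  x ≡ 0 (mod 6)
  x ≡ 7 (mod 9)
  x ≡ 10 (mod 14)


Moduli 6, 9, 14 are not pairwise coprime, so CRT works modulo lcm(m_i) when all pairwise compatibility conditions hold.
Pairwise compatibility: gcd(m_i, m_j) must divide a_i - a_j for every pair.
Merge one congruence at a time:
  Start: x ≡ 0 (mod 6).
  Combine with x ≡ 7 (mod 9): gcd(6, 9) = 3, and 7 - 0 = 7 is NOT divisible by 3.
    ⇒ system is inconsistent (no integer solution).

No solution (the system is inconsistent).


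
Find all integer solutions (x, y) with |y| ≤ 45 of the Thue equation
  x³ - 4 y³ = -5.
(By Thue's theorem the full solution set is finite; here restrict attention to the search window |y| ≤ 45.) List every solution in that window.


The equation is x³ - 4y³ = -5. For fixed y, x³ = 4·y³ − 5, so a solution requires the RHS to be a perfect cube.
Strategy: iterate y from -45 to 45, compute RHS = 4·y³ − 5, and check whether it is a (positive or negative) perfect cube.
Check small values of y:
  y = 0: RHS = -5 is not a perfect cube.
  y = 1: RHS = -1 = (-1)³ ⇒ x = -1 works.
  y = -1: RHS = -9 is not a perfect cube.
  y = 2: RHS = 27 = (3)³ ⇒ x = 3 works.
  y = -2: RHS = -37 is not a perfect cube.
  y = 3: RHS = 103 is not a perfect cube.
  y = -3: RHS = -113 is not a perfect cube.
Continuing the search up to |y| = 45 finds no further solutions beyond those listed.
Collected solutions: (-1, 1), (3, 2).

Solutions (with |y| ≤ 45): (-1, 1), (3, 2).


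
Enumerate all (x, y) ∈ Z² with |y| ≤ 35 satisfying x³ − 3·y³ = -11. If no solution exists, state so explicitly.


The equation is x³ - 3y³ = -11. For fixed y, x³ = 3·y³ − 11, so a solution requires the RHS to be a perfect cube.
Strategy: iterate y from -35 to 35, compute RHS = 3·y³ − 11, and check whether it is a (positive or negative) perfect cube.
Check small values of y:
  y = 0: RHS = -11 is not a perfect cube.
  y = 1: RHS = -8 = (-2)³ ⇒ x = -2 works.
  y = -1: RHS = -14 is not a perfect cube.
  y = 2: RHS = 13 is not a perfect cube.
  y = -2: RHS = -35 is not a perfect cube.
  y = 3: RHS = 70 is not a perfect cube.
  y = -3: RHS = -92 is not a perfect cube.
Continuing the search up to |y| = 35 finds no further solutions beyond those listed.
Collected solutions: (-2, 1).

Solutions (with |y| ≤ 35): (-2, 1).


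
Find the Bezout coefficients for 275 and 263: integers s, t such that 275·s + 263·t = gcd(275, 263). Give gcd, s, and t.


Euclidean algorithm on (275, 263) — divide until remainder is 0:
  275 = 1 · 263 + 12
  263 = 21 · 12 + 11
  12 = 1 · 11 + 1
  11 = 11 · 1 + 0
gcd(275, 263) = 1.
Track Bezout coefficients alongside the remainders: start with r₀ = 275 = a·1 + b·0 (s = 1, t = 0) and r₁ = 263 = a·0 + b·1 (s = 0, t = 1); each new remainder r_{k+1} = r_{k-1} − q_k·r_k inherits s_{k+1} = s_{k-1} − q_k·s_k, t_{k+1} = t_{k-1} − q_k·t_k, so r_k = a·s_k + b·t_k at every step:
  q = 1: r = 12, s = 1 − 1·0 = 1, t = 0 − 1·1 = -1  (check: 275·1 + 263·(-1) = 12)
  q = 21: r = 11, s = 0 − 21·1 = -21, t = 1 − 21·(-1) = 22  (check: 275·(-21) + 263·22 = 11)
  q = 1: r = 1, s = 1 − 1·(-21) = 22, t = -1 − 1·22 = -23  (check: 275·22 + 263·(-23) = 1)
The row with r = 1 (the gcd) gives the Bezout coefficients s = 22, t = -23.
Result: 275 · (22) + 263 · (-23) = 1.

gcd(275, 263) = 1; s = 22, t = -23 (check: 275·22 + 263·(-23) = 1).


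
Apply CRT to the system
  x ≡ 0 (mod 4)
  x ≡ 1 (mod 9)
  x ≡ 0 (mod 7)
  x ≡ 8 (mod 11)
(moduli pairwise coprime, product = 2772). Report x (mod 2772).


Product of moduli M = 4 · 9 · 7 · 11 = 2772.
Merge one congruence at a time:
  Start: x ≡ 0 (mod 4).
  Combine with x ≡ 1 (mod 9); new modulus lcm = 36.
    Write x = 0 + 4·t and substitute into x ≡ 1 (mod 9): 4·t ≡ 1 − 0 = 1 (mod 9).
    The inverse of 4 mod 9 is 7 (since 4·7 = 28 = 3·9 + 1), so t ≡ 7·1 = 7 ≡ 7 (mod 9).
    Then x = 0 + 4·7 = 28, valid modulo lcm(4, 9) = 36: x ≡ 28 (mod 36).
  Combine with x ≡ 0 (mod 7); new modulus lcm = 252.
    Write x = 28 + 36·t and substitute into x ≡ 0 (mod 7): 36·t ≡ 0 − 28 = -28 (mod 7).
    Reduce coefficients mod 7: 1·t ≡ 0 (mod 7).
    So t ≡ 0 (mod 7).
    Then x = 28 + 36·0 = 28, valid modulo lcm(36, 7) = 252: x ≡ 28 (mod 252).
  Combine with x ≡ 8 (mod 11); new modulus lcm = 2772.
    Write x = 28 + 252·t and substitute into x ≡ 8 (mod 11): 252·t ≡ 8 − 28 = -20 (mod 11).
    Reduce coefficients mod 11: 10·t ≡ 2 (mod 11).
    The inverse of 10 mod 11 is 10 (since 10·10 = 100 = 9·11 + 1), so t ≡ 10·2 = 20 ≡ 9 (mod 11).
    Then x = 28 + 252·9 = 2296, valid modulo lcm(252, 11) = 2772: x ≡ 2296 (mod 2772).
Verify against each original: 2296 mod 4 = 0, 2296 mod 9 = 1, 2296 mod 7 = 0, 2296 mod 11 = 8.

x ≡ 2296 (mod 2772).


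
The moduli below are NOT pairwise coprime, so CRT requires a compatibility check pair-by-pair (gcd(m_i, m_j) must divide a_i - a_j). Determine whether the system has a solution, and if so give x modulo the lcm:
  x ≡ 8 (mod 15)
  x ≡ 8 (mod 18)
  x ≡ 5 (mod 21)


Moduli 15, 18, 21 are not pairwise coprime, so CRT works modulo lcm(m_i) when all pairwise compatibility conditions hold.
Pairwise compatibility: gcd(m_i, m_j) must divide a_i - a_j for every pair.
Merge one congruence at a time:
  Start: x ≡ 8 (mod 15).
  Combine with x ≡ 8 (mod 18): gcd(15, 18) = 3; 8 - 8 = 0, which IS divisible by 3, so compatible.
    Write x = 8 + 15·t and substitute into x ≡ 8 (mod 18): 15·t ≡ 8 − 8 = 0 (mod 18).
    Divide the congruence (and modulus) by g = 3: 5·t ≡ 0 (mod 6).
    The inverse of 5 mod 6 is 5 (since 5·5 = 25 = 4·6 + 1), so t ≡ 5·0 = 0 ≡ 0 (mod 6).
    Then x = 8 + 15·0 = 8, valid modulo lcm(15, 18) = 90: x ≡ 8 (mod 90).
  Combine with x ≡ 5 (mod 21): gcd(90, 21) = 3; 5 - 8 = -3, which IS divisible by 3, so compatible.
    Write x = 8 + 90·t and substitute into x ≡ 5 (mod 21): 90·t ≡ 5 − 8 = -3 (mod 21).
    Divide the congruence (and modulus) by g = 3: 30·t ≡ -1 (mod 7).
    Reduce coefficients mod 7: 2·t ≡ 6 (mod 7).
    The inverse of 2 mod 7 is 4 (since 2·4 = 8 = 1·7 + 1), so t ≡ 4·6 = 24 ≡ 3 (mod 7).
    Then x = 8 + 90·3 = 278, valid modulo lcm(90, 21) = 630: x ≡ 278 (mod 630).
Verify: 278 mod 15 = 8, 278 mod 18 = 8, 278 mod 21 = 5.

x ≡ 278 (mod 630).


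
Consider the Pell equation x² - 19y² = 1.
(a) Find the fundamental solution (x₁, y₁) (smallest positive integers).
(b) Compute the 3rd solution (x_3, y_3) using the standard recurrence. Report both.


Step 1: Find the fundamental solution (x₁, y₁) of x² - 19y² = 1.
  Expand √19 as a continued fraction. a₀ = ⌊√19⌋ = 4; iterate m_{k+1} = d_k·a_k − m_k, d_{k+1} = (19 − m_{k+1}²)/d_k, a_{k+1} = ⌊(a₀ + m_{k+1})/d_{k+1}⌋ (starting m₀ = 0, d₀ = 1), with convergents p_k = a_k·p_{k-1} + p_{k-2}, q_k = a_k·q_{k-1} + q_{k-2} (p₋₁ = 1, q₋₁ = 0):
  k = 0: a₀ = 4; p₀/q₀ = 4/1; p₀² − 19·q₀² = 16 − 19 = -3.
  k = 1: m = 4, d = 3, a = ⌊(4 + 4)/3⌋ = 2; p/q = (2·4 + 1)/(2·1 + 0) = 9/2; p² − 19·q² = 81 − 76 = 5.
  k = 2: m = 2, d = 5, a = ⌊(4 + 2)/5⌋ = 1; p/q = (1·9 + 4)/(1·2 + 1) = 13/3; p² − 19·q² = 169 − 171 = -2.
  k = 3: m = 3, d = 2, a = ⌊(4 + 3)/2⌋ = 3; p/q = (3·13 + 9)/(3·3 + 2) = 48/11; p² − 19·q² = 2304 − 2299 = 5.
  k = 4: m = 3, d = 5, a = ⌊(4 + 3)/5⌋ = 1; p/q = (1·48 + 13)/(1·11 + 3) = 61/14; p² − 19·q² = 3721 − 3724 = -3.
  k = 5: m = 2, d = 3, a = ⌊(4 + 2)/3⌋ = 2; p/q = (2·61 + 48)/(2·14 + 11) = 170/39; p² − 19·q² = 28900 − 28899 = 1.
  The first convergent with p² − 19·q² = 1 gives the fundamental solution (x₁, y₁) = (170, 39).
Step 2: Apply the recurrence (x_{n+1}, y_{n+1}) = (x₁x_n + 19y₁y_n, x₁y_n + y₁x_n) repeatedly.
  From (x_1, y_1) = (170, 39): x_2 = 170·170 + 19·39·39 = 57799; y_2 = 170·39 + 39·170 = 13260.
  From (x_2, y_2) = (57799, 13260): x_3 = 170·57799 + 19·39·13260 = 19651490; y_3 = 170·13260 + 39·57799 = 4508361.
Step 3: Verify x_3² - 19·y_3² = 386181059220100 - 386181059220099 = 1 (should be 1). ✓

(x_1, y_1) = (170, 39); (x_3, y_3) = (19651490, 4508361).


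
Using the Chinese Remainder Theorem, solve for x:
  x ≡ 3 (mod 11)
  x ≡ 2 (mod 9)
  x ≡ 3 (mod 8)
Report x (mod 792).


Moduli 11, 9, 8 are pairwise coprime; by CRT there is a unique solution modulo M = 11 · 9 · 8 = 792.
Solve pairwise, accumulating the modulus:
  Start with x ≡ 3 (mod 11).
  Combine with x ≡ 2 (mod 9): since gcd(11, 9) = 1, we get a unique residue mod 99.
    Write x = 3 + 11·t and substitute into x ≡ 2 (mod 9): 11·t ≡ 2 − 3 = -1 (mod 9).
    Reduce coefficients mod 9: 2·t ≡ 8 (mod 9).
    The inverse of 2 mod 9 is 5 (since 2·5 = 10 = 1·9 + 1), so t ≡ 5·8 = 40 ≡ 4 (mod 9).
    Then x = 3 + 11·4 = 47, valid modulo lcm(11, 9) = 99: x ≡ 47 (mod 99).
  Combine with x ≡ 3 (mod 8): since gcd(99, 8) = 1, we get a unique residue mod 792.
    Write x = 47 + 99·t and substitute into x ≡ 3 (mod 8): 99·t ≡ 3 − 47 = -44 (mod 8).
    Reduce coefficients mod 8: 3·t ≡ 4 (mod 8).
    The inverse of 3 mod 8 is 3 (since 3·3 = 9 = 1·8 + 1), so t ≡ 3·4 = 12 ≡ 4 (mod 8).
    Then x = 47 + 99·4 = 443, valid modulo lcm(99, 8) = 792: x ≡ 443 (mod 792).
Verify: 443 mod 11 = 3 ✓, 443 mod 9 = 2 ✓, 443 mod 8 = 3 ✓.

x ≡ 443 (mod 792).


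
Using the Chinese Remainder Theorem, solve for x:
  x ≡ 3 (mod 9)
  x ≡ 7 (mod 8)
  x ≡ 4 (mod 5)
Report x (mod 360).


Moduli 9, 8, 5 are pairwise coprime; by CRT there is a unique solution modulo M = 9 · 8 · 5 = 360.
Solve pairwise, accumulating the modulus:
  Start with x ≡ 3 (mod 9).
  Combine with x ≡ 7 (mod 8): since gcd(9, 8) = 1, we get a unique residue mod 72.
    Write x = 3 + 9·t and substitute into x ≡ 7 (mod 8): 9·t ≡ 7 − 3 = 4 (mod 8).
    Reduce coefficients mod 8: 1·t ≡ 4 (mod 8).
    So t ≡ 4 (mod 8).
    Then x = 3 + 9·4 = 39, valid modulo lcm(9, 8) = 72: x ≡ 39 (mod 72).
  Combine with x ≡ 4 (mod 5): since gcd(72, 5) = 1, we get a unique residue mod 360.
    Write x = 39 + 72·t and substitute into x ≡ 4 (mod 5): 72·t ≡ 4 − 39 = -35 (mod 5).
    Reduce coefficients mod 5: 2·t ≡ 0 (mod 5).
    The inverse of 2 mod 5 is 3 (since 2·3 = 6 = 1·5 + 1), so t ≡ 3·0 = 0 ≡ 0 (mod 5).
    Then x = 39 + 72·0 = 39, valid modulo lcm(72, 5) = 360: x ≡ 39 (mod 360).
Verify: 39 mod 9 = 3 ✓, 39 mod 8 = 7 ✓, 39 mod 5 = 4 ✓.

x ≡ 39 (mod 360).


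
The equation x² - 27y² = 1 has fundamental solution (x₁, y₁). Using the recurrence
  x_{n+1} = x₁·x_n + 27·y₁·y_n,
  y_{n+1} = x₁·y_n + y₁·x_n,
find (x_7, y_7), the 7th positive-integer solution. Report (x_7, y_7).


Step 1: Find the fundamental solution (x₁, y₁) of x² - 27y² = 1.
  Expand √27 as a continued fraction. a₀ = ⌊√27⌋ = 5; iterate m_{k+1} = d_k·a_k − m_k, d_{k+1} = (27 − m_{k+1}²)/d_k, a_{k+1} = ⌊(a₀ + m_{k+1})/d_{k+1}⌋ (starting m₀ = 0, d₀ = 1), with convergents p_k = a_k·p_{k-1} + p_{k-2}, q_k = a_k·q_{k-1} + q_{k-2} (p₋₁ = 1, q₋₁ = 0):
  k = 0: a₀ = 5; p₀/q₀ = 5/1; p₀² − 27·q₀² = 25 − 27 = -2.
  k = 1: m = 5, d = 2, a = ⌊(5 + 5)/2⌋ = 5; p/q = (5·5 + 1)/(5·1 + 0) = 26/5; p² − 27·q² = 676 − 675 = 1.
  The first convergent with p² − 27·q² = 1 gives the fundamental solution (x₁, y₁) = (26, 5).
Step 2: Apply the recurrence (x_{n+1}, y_{n+1}) = (x₁x_n + 27y₁y_n, x₁y_n + y₁x_n) repeatedly.
  From (x_1, y_1) = (26, 5): x_2 = 26·26 + 27·5·5 = 1351; y_2 = 26·5 + 5·26 = 260.
  From (x_2, y_2) = (1351, 260): x_3 = 26·1351 + 27·5·260 = 70226; y_3 = 26·260 + 5·1351 = 13515.
  From (x_3, y_3) = (70226, 13515): x_4 = 26·70226 + 27·5·13515 = 3650401; y_4 = 26·13515 + 5·70226 = 702520.
  From (x_4, y_4) = (3650401, 702520): x_5 = 26·3650401 + 27·5·702520 = 189750626; y_5 = 26·702520 + 5·3650401 = 36517525.
  From (x_5, y_5) = (189750626, 36517525): x_6 = 26·189750626 + 27·5·36517525 = 9863382151; y_6 = 26·36517525 + 5·189750626 = 1898208780.
  From (x_6, y_6) = (9863382151, 1898208780): x_7 = 26·9863382151 + 27·5·1898208780 = 512706121226; y_7 = 26·1898208780 + 5·9863382151 = 98670339035.
Step 3: Verify x_7² - 27·y_7² = 262867566742609807743076 - 262867566742609807743075 = 1 (should be 1). ✓

(x_1, y_1) = (26, 5); (x_7, y_7) = (512706121226, 98670339035).


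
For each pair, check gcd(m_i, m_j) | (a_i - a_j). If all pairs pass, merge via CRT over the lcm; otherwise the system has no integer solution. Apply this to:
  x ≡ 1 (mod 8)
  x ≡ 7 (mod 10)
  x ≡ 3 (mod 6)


Moduli 8, 10, 6 are not pairwise coprime, so CRT works modulo lcm(m_i) when all pairwise compatibility conditions hold.
Pairwise compatibility: gcd(m_i, m_j) must divide a_i - a_j for every pair.
Merge one congruence at a time:
  Start: x ≡ 1 (mod 8).
  Combine with x ≡ 7 (mod 10): gcd(8, 10) = 2; 7 - 1 = 6, which IS divisible by 2, so compatible.
    Write x = 1 + 8·t and substitute into x ≡ 7 (mod 10): 8·t ≡ 7 − 1 = 6 (mod 10).
    Divide the congruence (and modulus) by g = 2: 4·t ≡ 3 (mod 5).
    The inverse of 4 mod 5 is 4 (since 4·4 = 16 = 3·5 + 1), so t ≡ 4·3 = 12 ≡ 2 (mod 5).
    Then x = 1 + 8·2 = 17, valid modulo lcm(8, 10) = 40: x ≡ 17 (mod 40).
  Combine with x ≡ 3 (mod 6): gcd(40, 6) = 2; 3 - 17 = -14, which IS divisible by 2, so compatible.
    Write x = 17 + 40·t and substitute into x ≡ 3 (mod 6): 40·t ≡ 3 − 17 = -14 (mod 6).
    Divide the congruence (and modulus) by g = 2: 20·t ≡ -7 (mod 3).
    Reduce coefficients mod 3: 2·t ≡ 2 (mod 3).
    The inverse of 2 mod 3 is 2 (since 2·2 = 4 = 1·3 + 1), so t ≡ 2·2 = 4 ≡ 1 (mod 3).
    Then x = 17 + 40·1 = 57, valid modulo lcm(40, 6) = 120: x ≡ 57 (mod 120).
Verify: 57 mod 8 = 1, 57 mod 10 = 7, 57 mod 6 = 3.

x ≡ 57 (mod 120).


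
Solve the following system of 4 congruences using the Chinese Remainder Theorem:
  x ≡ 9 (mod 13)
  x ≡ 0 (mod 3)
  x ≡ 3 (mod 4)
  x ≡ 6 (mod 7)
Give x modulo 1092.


Product of moduli M = 13 · 3 · 4 · 7 = 1092.
Merge one congruence at a time:
  Start: x ≡ 9 (mod 13).
  Combine with x ≡ 0 (mod 3); new modulus lcm = 39.
    Write x = 9 + 13·t and substitute into x ≡ 0 (mod 3): 13·t ≡ 0 − 9 = -9 (mod 3).
    Reduce coefficients mod 3: 1·t ≡ 0 (mod 3).
    So t ≡ 0 (mod 3).
    Then x = 9 + 13·0 = 9, valid modulo lcm(13, 3) = 39: x ≡ 9 (mod 39).
  Combine with x ≡ 3 (mod 4); new modulus lcm = 156.
    Write x = 9 + 39·t and substitute into x ≡ 3 (mod 4): 39·t ≡ 3 − 9 = -6 (mod 4).
    Reduce coefficients mod 4: 3·t ≡ 2 (mod 4).
    The inverse of 3 mod 4 is 3 (since 3·3 = 9 = 2·4 + 1), so t ≡ 3·2 = 6 ≡ 2 (mod 4).
    Then x = 9 + 39·2 = 87, valid modulo lcm(39, 4) = 156: x ≡ 87 (mod 156).
  Combine with x ≡ 6 (mod 7); new modulus lcm = 1092.
    Write x = 87 + 156·t and substitute into x ≡ 6 (mod 7): 156·t ≡ 6 − 87 = -81 (mod 7).
    Reduce coefficients mod 7: 2·t ≡ 3 (mod 7).
    The inverse of 2 mod 7 is 4 (since 2·4 = 8 = 1·7 + 1), so t ≡ 4·3 = 12 ≡ 5 (mod 7).
    Then x = 87 + 156·5 = 867, valid modulo lcm(156, 7) = 1092: x ≡ 867 (mod 1092).
Verify against each original: 867 mod 13 = 9, 867 mod 3 = 0, 867 mod 4 = 3, 867 mod 7 = 6.

x ≡ 867 (mod 1092).


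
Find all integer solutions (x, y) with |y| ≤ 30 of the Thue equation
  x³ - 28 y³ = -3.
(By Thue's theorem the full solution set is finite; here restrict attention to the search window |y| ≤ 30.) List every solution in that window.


The equation is x³ - 28y³ = -3. For fixed y, x³ = 28·y³ − 3, so a solution requires the RHS to be a perfect cube.
Strategy: iterate y from -30 to 30, compute RHS = 28·y³ − 3, and check whether it is a (positive or negative) perfect cube.
Check small values of y:
  y = 0: RHS = -3 is not a perfect cube.
  y = 1: RHS = 25 is not a perfect cube.
  y = -1: RHS = -31 is not a perfect cube.
  y = 2: RHS = 221 is not a perfect cube.
  y = -2: RHS = -227 is not a perfect cube.
  y = 3: RHS = 753 is not a perfect cube.
  y = -3: RHS = -759 is not a perfect cube.
Continuing the search up to |y| = 30 finds no solutions either.
No (x, y) in the scanned range satisfies the equation.

No integer solutions with |y| ≤ 30.


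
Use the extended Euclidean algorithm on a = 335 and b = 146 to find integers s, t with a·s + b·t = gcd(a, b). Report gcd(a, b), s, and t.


Euclidean algorithm on (335, 146) — divide until remainder is 0:
  335 = 2 · 146 + 43
  146 = 3 · 43 + 17
  43 = 2 · 17 + 9
  17 = 1 · 9 + 8
  9 = 1 · 8 + 1
  8 = 8 · 1 + 0
gcd(335, 146) = 1.
Track Bezout coefficients alongside the remainders: start with r₀ = 335 = a·1 + b·0 (s = 1, t = 0) and r₁ = 146 = a·0 + b·1 (s = 0, t = 1); each new remainder r_{k+1} = r_{k-1} − q_k·r_k inherits s_{k+1} = s_{k-1} − q_k·s_k, t_{k+1} = t_{k-1} − q_k·t_k, so r_k = a·s_k + b·t_k at every step:
  q = 2: r = 43, s = 1 − 2·0 = 1, t = 0 − 2·1 = -2  (check: 335·1 + 146·(-2) = 43)
  q = 3: r = 17, s = 0 − 3·1 = -3, t = 1 − 3·(-2) = 7  (check: 335·(-3) + 146·7 = 17)
  q = 2: r = 9, s = 1 − 2·(-3) = 7, t = -2 − 2·7 = -16  (check: 335·7 + 146·(-16) = 9)
  q = 1: r = 8, s = -3 − 1·7 = -10, t = 7 − 1·(-16) = 23  (check: 335·(-10) + 146·23 = 8)
  q = 1: r = 1, s = 7 − 1·(-10) = 17, t = -16 − 1·23 = -39  (check: 335·17 + 146·(-39) = 1)
The row with r = 1 (the gcd) gives the Bezout coefficients s = 17, t = -39.
Result: 335 · (17) + 146 · (-39) = 1.

gcd(335, 146) = 1; s = 17, t = -39 (check: 335·17 + 146·(-39) = 1).


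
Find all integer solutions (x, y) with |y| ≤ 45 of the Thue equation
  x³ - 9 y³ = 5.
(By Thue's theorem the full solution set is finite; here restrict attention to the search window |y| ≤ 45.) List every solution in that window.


The equation is x³ - 9y³ = 5. For fixed y, x³ = 9·y³ + 5, so a solution requires the RHS to be a perfect cube.
Strategy: iterate y from -45 to 45, compute RHS = 9·y³ + 5, and check whether it is a (positive or negative) perfect cube.
Check small values of y:
  y = 0: RHS = 5 is not a perfect cube.
  y = 1: RHS = 14 is not a perfect cube.
  y = -1: RHS = -4 is not a perfect cube.
  y = 2: RHS = 77 is not a perfect cube.
  y = -2: RHS = -67 is not a perfect cube.
  y = 3: RHS = 248 is not a perfect cube.
  y = -3: RHS = -238 is not a perfect cube.
Continuing the search up to |y| = 45 finds no solutions either.
No (x, y) in the scanned range satisfies the equation.

No integer solutions with |y| ≤ 45.


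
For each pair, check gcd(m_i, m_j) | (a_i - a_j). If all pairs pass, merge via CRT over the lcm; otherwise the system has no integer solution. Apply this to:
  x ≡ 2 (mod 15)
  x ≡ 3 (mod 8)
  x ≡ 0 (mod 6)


Moduli 15, 8, 6 are not pairwise coprime, so CRT works modulo lcm(m_i) when all pairwise compatibility conditions hold.
Pairwise compatibility: gcd(m_i, m_j) must divide a_i - a_j for every pair.
Merge one congruence at a time:
  Start: x ≡ 2 (mod 15).
  Combine with x ≡ 3 (mod 8): gcd(15, 8) = 1; 3 - 2 = 1, which IS divisible by 1, so compatible.
    Write x = 2 + 15·t and substitute into x ≡ 3 (mod 8): 15·t ≡ 3 − 2 = 1 (mod 8).
    Reduce coefficients mod 8: 7·t ≡ 1 (mod 8).
    The inverse of 7 mod 8 is 7 (since 7·7 = 49 = 6·8 + 1), so t ≡ 7·1 = 7 ≡ 7 (mod 8).
    Then x = 2 + 15·7 = 107, valid modulo lcm(15, 8) = 120: x ≡ 107 (mod 120).
  Combine with x ≡ 0 (mod 6): gcd(120, 6) = 6, and 0 - 107 = -107 is NOT divisible by 6.
    ⇒ system is inconsistent (no integer solution).

No solution (the system is inconsistent).


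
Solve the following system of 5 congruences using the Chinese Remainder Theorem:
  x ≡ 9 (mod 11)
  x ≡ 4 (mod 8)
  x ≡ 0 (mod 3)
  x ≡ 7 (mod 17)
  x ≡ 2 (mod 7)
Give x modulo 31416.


Product of moduli M = 11 · 8 · 3 · 17 · 7 = 31416.
Merge one congruence at a time:
  Start: x ≡ 9 (mod 11).
  Combine with x ≡ 4 (mod 8); new modulus lcm = 88.
    Write x = 9 + 11·t and substitute into x ≡ 4 (mod 8): 11·t ≡ 4 − 9 = -5 (mod 8).
    Reduce coefficients mod 8: 3·t ≡ 3 (mod 8).
    The inverse of 3 mod 8 is 3 (since 3·3 = 9 = 1·8 + 1), so t ≡ 3·3 = 9 ≡ 1 (mod 8).
    Then x = 9 + 11·1 = 20, valid modulo lcm(11, 8) = 88: x ≡ 20 (mod 88).
  Combine with x ≡ 0 (mod 3); new modulus lcm = 264.
    Write x = 20 + 88·t and substitute into x ≡ 0 (mod 3): 88·t ≡ 0 − 20 = -20 (mod 3).
    Reduce coefficients mod 3: 1·t ≡ 1 (mod 3).
    So t ≡ 1 (mod 3).
    Then x = 20 + 88·1 = 108, valid modulo lcm(88, 3) = 264: x ≡ 108 (mod 264).
  Combine with x ≡ 7 (mod 17); new modulus lcm = 4488.
    Write x = 108 + 264·t and substitute into x ≡ 7 (mod 17): 264·t ≡ 7 − 108 = -101 (mod 17).
    Reduce coefficients mod 17: 9·t ≡ 1 (mod 17).
    The inverse of 9 mod 17 is 2 (since 9·2 = 18 = 1·17 + 1), so t ≡ 2·1 = 2 ≡ 2 (mod 17).
    Then x = 108 + 264·2 = 636, valid modulo lcm(264, 17) = 4488: x ≡ 636 (mod 4488).
  Combine with x ≡ 2 (mod 7); new modulus lcm = 31416.
    Write x = 636 + 4488·t and substitute into x ≡ 2 (mod 7): 4488·t ≡ 2 − 636 = -634 (mod 7).
    Reduce coefficients mod 7: 1·t ≡ 3 (mod 7).
    So t ≡ 3 (mod 7).
    Then x = 636 + 4488·3 = 14100, valid modulo lcm(4488, 7) = 31416: x ≡ 14100 (mod 31416).
Verify against each original: 14100 mod 11 = 9, 14100 mod 8 = 4, 14100 mod 3 = 0, 14100 mod 17 = 7, 14100 mod 7 = 2.

x ≡ 14100 (mod 31416).
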